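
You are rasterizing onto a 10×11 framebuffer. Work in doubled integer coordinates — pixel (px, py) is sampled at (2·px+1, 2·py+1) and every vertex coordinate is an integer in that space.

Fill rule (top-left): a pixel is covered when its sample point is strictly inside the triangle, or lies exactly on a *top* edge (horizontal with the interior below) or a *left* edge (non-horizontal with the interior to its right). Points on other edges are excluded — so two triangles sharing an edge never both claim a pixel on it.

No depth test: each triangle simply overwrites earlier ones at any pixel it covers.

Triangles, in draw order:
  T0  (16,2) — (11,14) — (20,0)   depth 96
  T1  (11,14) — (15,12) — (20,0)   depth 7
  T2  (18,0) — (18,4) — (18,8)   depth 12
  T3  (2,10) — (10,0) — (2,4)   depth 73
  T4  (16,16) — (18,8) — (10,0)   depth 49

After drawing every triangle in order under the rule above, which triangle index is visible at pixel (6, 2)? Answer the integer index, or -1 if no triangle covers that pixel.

T0:
  2·area = 38  (B↔C swapped to make it positive)
  edge (16, 2)→(20, 0): d=(4,-2) top-left  bias=+0
  edge (20, 0)→(11, 14): d=(-9,14) right/bottom  bias=-1
  edge (11, 14)→(16, 2): d=(5,-12) top-left  bias=+0
    (9,0)@(19, 1): e=[2,5,31] → X
    (8,1)@(17, 3): e=[6,15,17] → X
    (9,1)@(19, 3): e=[10,-13,41] → .
    (7,2)@(15, 5): e=[10,25,3] → X
    (8,2)@(17, 5): e=[14,-3,27] → .
    (7,3)@(15, 7): e=[18,7,13] → X
    (8,3)@(17, 7): e=[22,-21,37] → .
    (7,4)@(15, 9): e=[26,-11,23] → .
  covered (4 px):
    . . . . . . . . . X
    . . . . . . . . X .
    . . . . . . . X . .
    . . . . . . . X . .
    . . . . . . . . . .
    . . . . . . . . . .
    . . . . . . . . . .
    . . . . . . . . . .
    . . . . . . . . . .
    . . . . . . . . . .
    . . . . . . . . . .
T1:
  2·area = 38  (B↔C swapped to make it positive)
  edge (11, 14)→(20, 0): d=(9,-14) top-left  bias=+0
  edge (20, 0)→(15, 12): d=(-5,12) right/bottom  bias=-1
  edge (15, 12)→(11, 14): d=(-4,2) right/bottom  bias=-1
    (8,2)@(17, 5): e=[3,11,24] → X
    (9,2)@(19, 5): e=[31,-13,20] → .
    (8,3)@(17, 7): e=[21,1,16] → X
    (9,3)@(19, 7): e=[49,-23,12] → .
    (7,4)@(15, 9): e=[11,15,12] → X
    (8,4)@(17, 9): e=[39,-9,8] → .
    (6,5)@(13, 11): e=[1,29,8] → X
    (8,5)@(17, 11): e=[57,-19,0] → .  [on edge]
    (6,6)@(13, 13): e=[19,19,0] → .  [on edge]
    (7,6)@(15, 13): e=[47,-5,-4] → .
    (4,7)@(9, 15): e=[-19,57,0] → .  [on edge]
    (2,8)@(5, 17): e=[-57,95,0] → .  [on edge]
    (0,9)@(1, 19): e=[-95,133,0] → .  [on edge]
  covered (5 px):
    . . . . . . . . . .
    . . . . . . . . . .
    . . . . . . . . X .
    . . . . . . . . X .
    . . . . . . . X . .
    . . . . . . X X . .
    . . . . . . . . . .
    . . . . . . . . . .
    . . . . . . . . . .
    . . . . . . . . . .
    . . . . . . . . . .
T2:
  degenerate (2·area = 0) — covers nothing
T3:
  2·area = 48  (B↔C swapped to make it positive)
  edge (2, 10)→(2, 4): d=(0,-6) top-left  bias=+0
  edge (2, 4)→(10, 0): d=(8,-4) top-left  bias=+0
  edge (10, 0)→(2, 10): d=(-8,10) right/bottom  bias=-1
    (4,0)@(9, 1): e=[42,4,2] → X
    (5,0)@(11, 1): e=[54,12,-18] → .
    (2,1)@(5, 3): e=[18,4,26] → X
    (3,1)@(7, 3): e=[30,12,6] → X
    (4,1)@(9, 3): e=[42,20,-14] → .
    (1,2)@(3, 5): e=[6,12,30] → X
    (3,2)@(7, 5): e=[30,28,-10] → .
    (1,3)@(3, 7): e=[6,28,14] → X
    (2,3)@(5, 7): e=[18,36,-6] → .
    (1,4)@(3, 9): e=[6,44,-2] → .
  covered (6 px):
    . . . . X . . . . .
    . . X X . . . . . .
    . X X . . . . . . .
    . X . . . . . . . .
    . . . . . . . . . .
    . . . . . . . . . .
    . . . . . . . . . .
    . . . . . . . . . .
    . . . . . . . . . .
    . . . . . . . . . .
    . . . . . . . . . .
T4:
  2·area = 80  (B↔C swapped to make it positive)
  edge (16, 16)→(10, 0): d=(-6,-16) top-left  bias=+0
  edge (10, 0)→(18, 8): d=(8,8) right/bottom  bias=-1
  edge (18, 8)→(16, 16): d=(-2,8) right/bottom  bias=-1
    (5,0)@(11, 1): e=[10,0,70] → .  [on edge]
    (6,1)@(13, 3): e=[30,0,50] → .  [on edge]
    (6,2)@(13, 5): e=[18,16,46] → X
    (7,2)@(15, 5): e=[50,0,30] → .  [on edge]
    (6,3)@(13, 7): e=[6,32,42] → X
    (7,3)@(15, 7): e=[38,16,26] → X
    (8,3)@(17, 7): e=[70,0,10] → .  [on edge]
    (6,4)@(13, 9): e=[-6,48,38] → .
    (7,4)@(15, 9): e=[26,32,22] → X
    (8,4)@(17, 9): e=[58,16,6] → X
    (9,4)@(19, 9): e=[90,0,-10] → .  [on edge]
    (7,5)@(15, 11): e=[14,48,18] → X
  covered (8 px):
    . . . . . . . . . .
    . . . . . . . . . .
    . . . . . . X . . .
    . . . . . . X X . .
    . . . . . . . X X .
    . . . . . . . X X .
    . . . . . . . X . .
    . . . . . . . . . .
    . . . . . . . . . .
    . . . . . . . . . .
    . . . . . . . . . .

Z-buffer (winner per pixel, '.' = empty):
  . . . . 3 . . . . 0
  . . 3 3 . . . . 0 .
  . 3 3 . . . 4 0 1 .
  . 3 . . . . 4 4 1 .
  . . . . . . . 4 4 .
  . . . . . . 1 4 4 .
  . . . . . . . 4 . .
  . . . . . . . . . .
  . . . . . . . . . .
  . . . . . . . . . .
  . . . . . . . . . .

Result: 4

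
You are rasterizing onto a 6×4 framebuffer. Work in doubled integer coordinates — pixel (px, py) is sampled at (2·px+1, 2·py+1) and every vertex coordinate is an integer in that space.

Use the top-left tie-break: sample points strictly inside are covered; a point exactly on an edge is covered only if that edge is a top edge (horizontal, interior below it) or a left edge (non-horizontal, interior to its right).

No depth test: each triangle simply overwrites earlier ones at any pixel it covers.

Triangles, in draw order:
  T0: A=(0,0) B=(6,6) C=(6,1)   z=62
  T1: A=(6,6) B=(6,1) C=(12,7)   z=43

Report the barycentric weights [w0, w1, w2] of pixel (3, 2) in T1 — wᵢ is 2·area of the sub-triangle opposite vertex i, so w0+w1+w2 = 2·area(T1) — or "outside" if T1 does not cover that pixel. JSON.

T0:
  2·area = 30  (B↔C swapped to make it positive)
  edge (0, 0)→(6, 1): d=(6,1) right/bottom  bias=-1
  edge (6, 1)→(6, 6): d=(0,5) right/bottom  bias=-1
  edge (6, 6)→(0, 0): d=(-6,-6) top-left  bias=+0
    (0,0)@(1, 1): e=[5,25,0] → █  [on edge]
    (1,0)@(3, 1): e=[3,15,12] → █
    (2,0)@(5, 1): e=[1,5,24] → █
    (3,0)@(7, 1): e=[-1,-5,36] → ·
    (0,1)@(1, 3): e=[17,25,-12] → ·
    (1,1)@(3, 3): e=[15,15,0] → █  [on edge]
    (3,1)@(7, 3): e=[11,-5,24] → ·
    (1,2)@(3, 5): e=[27,15,-12] → ·
    (2,2)@(5, 5): e=[25,5,0] → █  [on edge]
    (3,2)@(7, 5): e=[23,-5,12] → ·
    (2,3)@(5, 7): e=[37,5,-12] → ·
    (3,3)@(7, 7): e=[35,-5,0] → ·  [on edge]
  covered (6 px):
    █ █ █ · · ·
    · █ █ · · ·
    · · █ · · ·
    · · · · · ·
T1:
  2·area = 30
  edge (6, 6)→(6, 1): d=(0,-5) top-left  bias=+0
  edge (6, 1)→(12, 7): d=(6,6) right/bottom  bias=-1
  edge (12, 7)→(6, 6): d=(-6,-1) top-left  bias=+0
    (3,1)@(7, 3): e=[5,6,19] → █
    (4,1)@(9, 3): e=[15,-6,21] → ·
    (3,2)@(7, 5): e=[5,18,7] → █
    (4,2)@(9, 5): e=[15,6,9] → █
    (5,2)@(11, 5): e=[25,-6,11] → ·
    (3,3)@(7, 7): e=[5,30,-5] → ·
    (4,3)@(9, 7): e=[15,18,-3] → ·
  covered (3 px):
    · · · · · ·
    · · · █ · ·
    · · · █ █ ·
    · · · · · ·

Final: [18,7,5]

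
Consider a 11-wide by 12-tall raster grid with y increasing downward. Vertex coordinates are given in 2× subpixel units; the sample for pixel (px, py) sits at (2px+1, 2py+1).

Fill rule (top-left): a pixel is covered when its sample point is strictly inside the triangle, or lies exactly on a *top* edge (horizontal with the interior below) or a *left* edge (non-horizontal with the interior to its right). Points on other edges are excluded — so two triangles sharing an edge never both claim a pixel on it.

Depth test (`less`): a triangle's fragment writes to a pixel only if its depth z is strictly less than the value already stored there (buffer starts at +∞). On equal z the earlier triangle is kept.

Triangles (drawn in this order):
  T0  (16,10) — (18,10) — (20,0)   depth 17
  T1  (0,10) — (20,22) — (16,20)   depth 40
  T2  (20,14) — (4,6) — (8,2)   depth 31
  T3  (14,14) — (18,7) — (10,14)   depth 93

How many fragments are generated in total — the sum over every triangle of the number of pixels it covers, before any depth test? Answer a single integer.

T0:
  2·area = 20  (B↔C swapped to make it positive)
  edge (16, 10)→(20, 0): d=(4,-10) top-left  bias=+0
  edge (20, 0)→(18, 10): d=(-2,10) right/bottom  bias=-1
  edge (18, 10)→(16, 10): d=(-2,0) right/bottom  bias=-1
    (9,1)@(19, 3): e=[2,4,14] → █
    (10,1)@(21, 3): e=[22,-16,14] → ·
    (9,2)@(19, 5): e=[10,0,10] → ·  [on edge]
    (8,4)@(17, 9): e=[6,12,2] → █
    (9,4)@(19, 9): e=[26,-8,2] → ·
    (8,5)@(17, 11): e=[14,8,-2] → ·
    (8,7)@(17, 15): e=[30,0,-10] → ·  [on edge]
  covered (2 px):
    · · · · · · · · · · ·
    · · · · · · · · · █ ·
    · · · · · · · · · · ·
    · · · · · · · · · · ·
    · · · · · · · · █ · ·
    · · · · · · · · · · ·
    · · · · · · · · · · ·
    · · · · · · · · · · ·
    · · · · · · · · · · ·
    · · · · · · · · · · ·
    · · · · · · · · · · ·
    · · · · · · · · · · ·
T1:
  2·area = 8
  edge (0, 10)→(20, 22): d=(20,12) right/bottom  bias=-1
  edge (20, 22)→(16, 20): d=(-4,-2) top-left  bias=+0
  edge (16, 20)→(0, 10): d=(-16,-10) top-left  bias=+0
    (2,6)@(5, 13): e=[0,6,2] → ·  [on edge]
    (7,9)@(15, 19): e=[0,2,6] → ·  [on edge]
  covered (0 px):
    · · · · · · · · · · ·
    · · · · · · · · · · ·
    · · · · · · · · · · ·
    · · · · · · · · · · ·
    · · · · · · · · · · ·
    · · · · · · · · · · ·
    · · · · · · · · · · ·
    · · · · · · · · · · ·
    · · · · · · · · · · ·
    · · · · · · · · · · ·
    · · · · · · · · · · ·
    · · · · · · · · · · ·
T2:
  2·area = 96
  edge (20, 14)→(4, 6): d=(-16,-8) top-left  bias=+0
  edge (4, 6)→(8, 2): d=(4,-4) top-left  bias=+0
  edge (8, 2)→(20, 14): d=(12,12) right/bottom  bias=-1
    (3,0)@(7, 1): e=[104,-8,0] → ·  [on edge]
    (4,0)@(9, 1): e=[120,0,-24] → ·  [on edge]
    (3,1)@(7, 3): e=[72,0,24] → █  [on edge]
    (4,1)@(9, 3): e=[88,8,0] → ·  [on edge]
    (2,2)@(5, 5): e=[24,0,72] → █  [on edge]
    (4,2)@(9, 5): e=[56,16,24] → █
    (5,2)@(11, 5): e=[72,24,0] → ·  [on edge]
    (1,3)@(3, 7): e=[-24,0,120] → ·  [on edge]
    (2,3)@(5, 7): e=[-8,8,96] → ·
    (3,3)@(7, 7): e=[8,16,72] → █
    (5,3)@(11, 7): e=[40,32,24] → █
    (6,3)@(13, 7): e=[56,40,0] → ·  [on edge]
    (0,4)@(1, 9): e=[-72,0,168] → ·  [on edge]
    (7,4)@(15, 9): e=[40,56,0] → ·  [on edge]
    (8,5)@(17, 11): e=[24,72,0] → ·  [on edge]
    (9,6)@(19, 13): e=[8,88,0] → ·  [on edge]
    (10,7)@(21, 15): e=[-8,104,0] → ·  [on edge]
  covered (10 px):
    · · · · · · · · · · ·
    · · · █ · · · · · · ·
    · · █ █ █ · · · · · ·
    · · · █ █ █ · · · · ·
    · · · · · █ █ · · · ·
    · · · · · · · █ · · ·
    · · · · · · · · · · ·
    · · · · · · · · · · ·
    · · · · · · · · · · ·
    · · · · · · · · · · ·
    · · · · · · · · · · ·
    · · · · · · · · · · ·
T3:
  2·area = 28  (B↔C swapped to make it positive)
  edge (14, 14)→(10, 14): d=(-4,0) right/bottom  bias=-1
  edge (10, 14)→(18, 7): d=(8,-7) top-left  bias=+0
  edge (18, 7)→(14, 14): d=(-4,7) right/bottom  bias=-1
    (7,5)@(15, 11): e=[12,11,5] → █
    (8,5)@(17, 11): e=[12,25,-9] → ·
    (6,6)@(13, 13): e=[4,13,11] → █
    (7,6)@(15, 13): e=[4,27,-3] → ·
    (6,7)@(13, 15): e=[-4,29,3] → ·
  covered (2 px):
    · · · · · · · · · · ·
    · · · · · · · · · · ·
    · · · · · · · · · · ·
    · · · · · · · · · · ·
    · · · · · · · · · · ·
    · · · · · · · █ · · ·
    · · · · · · █ · · · ·
    · · · · · · · · · · ·
    · · · · · · · · · · ·
    · · · · · · · · · · ·
    · · · · · · · · · · ·
    · · · · · · · · · · ·

Result: 14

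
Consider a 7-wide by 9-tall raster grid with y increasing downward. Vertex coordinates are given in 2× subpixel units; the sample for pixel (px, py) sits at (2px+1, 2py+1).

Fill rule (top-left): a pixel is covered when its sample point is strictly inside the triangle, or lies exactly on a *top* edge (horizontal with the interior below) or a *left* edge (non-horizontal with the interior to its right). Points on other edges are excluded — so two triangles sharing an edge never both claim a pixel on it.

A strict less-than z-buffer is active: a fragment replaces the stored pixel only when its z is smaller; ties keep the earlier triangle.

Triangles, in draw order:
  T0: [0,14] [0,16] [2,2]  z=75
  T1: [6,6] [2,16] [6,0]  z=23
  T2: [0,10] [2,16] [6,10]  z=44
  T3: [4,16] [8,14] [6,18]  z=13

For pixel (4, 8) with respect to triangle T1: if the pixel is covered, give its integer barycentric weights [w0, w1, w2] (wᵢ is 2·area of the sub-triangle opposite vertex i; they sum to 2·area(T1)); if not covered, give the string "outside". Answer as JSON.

T0:
  2·area = 4  (B↔C swapped to make it positive)
  edge (0, 14)→(2, 2): d=(2,-12) top-left  bias=+0
  edge (2, 2)→(0, 16): d=(-2,14) right/bottom  bias=-1
  edge (0, 16)→(0, 14): d=(0,-2) top-left  bias=+0
    (0,4)@(1, 9): e=[2,0,2] → .  [on edge]
  covered (0 px):
    . . . . . . .
    . . . . . . .
    . . . . . . .
    . . . . . . .
    . . . . . . .
    . . . . . . .
    . . . . . . .
    . . . . . . .
    . . . . . . .
T1:
  2·area = 24
  edge (6, 6)→(2, 16): d=(-4,10) right/bottom  bias=-1
  edge (2, 16)→(6, 0): d=(4,-16) top-left  bias=+0
  edge (6, 0)→(6, 6): d=(0,6) right/bottom  bias=-1
    (2,2)@(5, 5): e=[14,4,6] → X
    (3,2)@(7, 5): e=[-6,36,-6] → .
    (2,3)@(5, 7): e=[6,12,6] → X
    (3,3)@(7, 7): e=[-14,44,-6] → .
    (2,4)@(5, 9): e=[-2,20,6] → .
    (1,6)@(3, 13): e=[2,4,18] → X
    (2,6)@(5, 13): e=[-18,36,6] → .
    (1,7)@(3, 15): e=[-6,12,18] → .
  covered (3 px):
    . . . . . . .
    . . . . . . .
    . . X . . . .
    . . X . . . .
    . . . . . . .
    . . . . . . .
    . X . . . . .
    . . . . . . .
    . . . . . . .
T2:
  2·area = 36  (B↔C swapped to make it positive)
  edge (0, 10)→(6, 10): d=(6,0) top-left  bias=+0
  edge (6, 10)→(2, 16): d=(-4,6) right/bottom  bias=-1
  edge (2, 16)→(0, 10): d=(-2,-6) top-left  bias=+0
    (0,5)@(1, 11): e=[6,26,4] → X
    (1,5)@(3, 11): e=[6,14,16] → X
    (2,5)@(5, 11): e=[6,2,28] → X
    (3,5)@(7, 11): e=[6,-10,40] → .
    (0,6)@(1, 13): e=[18,18,0] → X  [on edge]
    (2,6)@(5, 13): e=[18,-6,24] → .
    (0,7)@(1, 15): e=[30,10,-4] → .
    (1,7)@(3, 15): e=[30,-2,8] → .
  covered (5 px):
    . . . . . . .
    . . . . . . .
    . . . . . . .
    . . . . . . .
    . . . . . . .
    X X X . . . .
    X X . . . . .
    . . . . . . .
    . . . . . . .
T3:
  2·area = 12
  edge (4, 16)→(8, 14): d=(4,-2) top-left  bias=+0
  edge (8, 14)→(6, 18): d=(-2,4) right/bottom  bias=-1
  edge (6, 18)→(4, 16): d=(-2,-2) top-left  bias=+0
    (0,6)@(1, 13): e=[-18,30,0] → .  [on edge]
    (1,7)@(3, 15): e=[-6,18,0] → .  [on edge]
    (3,7)@(7, 15): e=[2,2,8] → X
    (4,7)@(9, 15): e=[6,-6,12] → .
    (2,8)@(5, 17): e=[6,6,0] → X  [on edge]
    (3,8)@(7, 17): e=[10,-2,4] → .
  covered (2 px):
    . . . . . . .
    . . . . . . .
    . . . . . . .
    . . . . . . .
    . . . . . . .
    . . . . . . .
    . . . . . . .
    . . . X . . .
    . . X . . . .

Result: "outside"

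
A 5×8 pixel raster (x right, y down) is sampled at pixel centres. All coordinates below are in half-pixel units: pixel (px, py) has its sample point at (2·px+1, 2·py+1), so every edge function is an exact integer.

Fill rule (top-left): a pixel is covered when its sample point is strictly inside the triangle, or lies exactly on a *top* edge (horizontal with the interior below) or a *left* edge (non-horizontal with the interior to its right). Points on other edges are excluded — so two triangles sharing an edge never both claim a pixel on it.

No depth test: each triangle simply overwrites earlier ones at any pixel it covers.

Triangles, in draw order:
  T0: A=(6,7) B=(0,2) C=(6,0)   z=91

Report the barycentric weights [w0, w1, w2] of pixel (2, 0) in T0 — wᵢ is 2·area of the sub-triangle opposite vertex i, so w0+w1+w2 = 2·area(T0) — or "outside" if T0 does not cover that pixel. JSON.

T0:
  2·area = 42
  edge (6, 7)→(0, 2): d=(-6,-5) top-left  bias=+0
  edge (0, 2)→(6, 0): d=(6,-2) top-left  bias=+0
  edge (6, 0)→(6, 7): d=(0,7) right/bottom  bias=-1
    (1,0)@(3, 1): e=[21,0,21] → #  [on edge]
    (2,0)@(5, 1): e=[31,4,7] → #
    (3,0)@(7, 1): e=[41,8,-7] → ·
    (1,1)@(3, 3): e=[9,12,21] → #
    (3,1)@(7, 3): e=[29,20,-7] → ·
    (1,2)@(3, 5): e=[-3,24,21] → ·
    (2,2)@(5, 5): e=[7,28,7] → #
    (3,2)@(7, 5): e=[17,32,-7] → ·
    (2,3)@(5, 7): e=[-5,40,7] → ·
  covered (5 px):
    · # # · ·
    · # # · ·
    · · # · ·
    · · · · ·
    · · · · ·
    · · · · ·
    · · · · ·
    · · · · ·

Result: [4,7,31]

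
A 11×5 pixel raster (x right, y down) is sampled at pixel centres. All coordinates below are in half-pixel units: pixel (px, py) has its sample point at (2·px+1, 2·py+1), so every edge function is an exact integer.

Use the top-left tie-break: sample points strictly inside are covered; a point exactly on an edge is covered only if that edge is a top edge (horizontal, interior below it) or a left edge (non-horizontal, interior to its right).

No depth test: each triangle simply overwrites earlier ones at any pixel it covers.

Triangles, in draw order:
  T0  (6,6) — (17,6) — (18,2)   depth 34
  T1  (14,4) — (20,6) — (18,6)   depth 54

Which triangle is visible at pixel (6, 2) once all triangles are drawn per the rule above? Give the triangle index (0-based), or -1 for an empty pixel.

T0:
  2·area = 44  (B↔C swapped to make it positive)
  edge (6, 6)→(18, 2): d=(12,-4) top-left  bias=+0
  edge (18, 2)→(17, 6): d=(-1,4) right/bottom  bias=-1
  edge (17, 6)→(6, 6): d=(-11,0) right/bottom  bias=-1
    (10,0)@(21, 1): e=[0,-11,55] → .  [on edge]
    (7,1)@(15, 3): e=[0,11,33] → X  [on edge]
    (8,1)@(17, 3): e=[8,3,33] → X
    (9,1)@(19, 3): e=[16,-5,33] → .
    (4,2)@(9, 5): e=[0,33,11] → X  [on edge]
    (5,2)@(11, 5): e=[8,25,11] → X
    (6,2)@(13, 5): e=[16,17,11] → X
    (9,2)@(19, 5): e=[40,-7,11] → .
    (1,3)@(3, 7): e=[0,55,-11] → .  [on edge]
    (4,3)@(9, 7): e=[24,31,-11] → .
    (5,3)@(11, 7): e=[32,23,-11] → .
    (6,3)@(13, 7): e=[40,15,-11] → .
  covered (7 px):
    . . . . . . . . . . .
    . . . . . . . X X . .
    . . . . X X X X X . .
    . . . . . . . . . . .
    . . . . . . . . . . .
T1:
  2·area = 4
  edge (14, 4)→(20, 6): d=(6,2) right/bottom  bias=-1
  edge (20, 6)→(18, 6): d=(-2,0) right/bottom  bias=-1
  edge (18, 6)→(14, 4): d=(-4,-2) top-left  bias=+0
    (2,0)@(5, 1): e=[0,10,-6] → .  [on edge]
    (5,1)@(11, 3): e=[0,6,-2] → .  [on edge]
    (8,2)@(17, 5): e=[0,2,2] → .  [on edge]
  covered (0 px):
    . . . . . . . . . . .
    . . . . . . . . . . .
    . . . . . . . . . . .
    . . . . . . . . . . .
    . . . . . . . . . . .

Z-buffer (winner per pixel, '.' = empty):
  . . . . . . . . . . .
  . . . . . . . 0 0 . .
  . . . . 0 0 0 0 0 . .
  . . . . . . . . . . .
  . . . . . . . . . . .

Final: 0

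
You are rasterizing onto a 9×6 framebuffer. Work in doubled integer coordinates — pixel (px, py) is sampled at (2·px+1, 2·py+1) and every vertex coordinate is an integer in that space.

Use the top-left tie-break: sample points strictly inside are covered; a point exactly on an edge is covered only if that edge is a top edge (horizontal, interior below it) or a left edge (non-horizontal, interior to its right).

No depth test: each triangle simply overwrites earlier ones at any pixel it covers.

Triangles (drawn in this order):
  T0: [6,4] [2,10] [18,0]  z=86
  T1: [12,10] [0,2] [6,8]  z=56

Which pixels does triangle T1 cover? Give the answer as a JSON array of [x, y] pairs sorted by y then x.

T0:
  2·area = 56  (B↔C swapped to make it positive)
  edge (6, 4)→(18, 0): d=(12,-4) top-left  bias=+0
  edge (18, 0)→(2, 10): d=(-16,10) right/bottom  bias=-1
  edge (2, 10)→(6, 4): d=(4,-6) top-left  bias=+0
    (7,0)@(15, 1): e=[0,14,42] → █  [on edge]
    (8,0)@(17, 1): e=[8,-6,54] → ·
    (4,1)@(9, 3): e=[0,42,14] → █  [on edge]
    (5,1)@(11, 3): e=[8,22,26] → █
    (6,1)@(13, 3): e=[16,2,38] → █
    (7,1)@(15, 3): e=[24,-18,50] → ·
    (1,2)@(3, 5): e=[0,70,-14] → ·  [on edge]
    (3,2)@(7, 5): e=[16,30,10] → █
    (5,2)@(11, 5): e=[32,-10,34] → ·
    (6,2)@(13, 5): e=[40,-30,46] → ·
    (2,3)@(5, 7): e=[32,18,6] → █
    (3,3)@(7, 7): e=[40,-2,18] → ·
  covered (8 px):
    · · · · · · · █ ·
    · · · · █ █ █ · ·
    · · · █ █ · · · ·
    · · █ · · · · · ·
    · █ · · · · · · ·
    · · · · · · · · ·
T1:
  2·area = 24  (B↔C swapped to make it positive)
  edge (12, 10)→(6, 8): d=(-6,-2) top-left  bias=+0
  edge (6, 8)→(0, 2): d=(-6,-6) top-left  bias=+0
  edge (0, 2)→(12, 10): d=(12,8) right/bottom  bias=-1
    (0,1)@(1, 3): e=[20,0,4] → █  [on edge]
    (1,1)@(3, 3): e=[24,12,-12] → ·
    (0,2)@(1, 5): e=[8,-12,28] → ·
    (1,2)@(3, 5): e=[12,0,12] → █  [on edge]
    (2,2)@(5, 5): e=[16,12,-4] → ·
    (1,3)@(3, 7): e=[0,-12,36] → ·  [on edge]
    (2,3)@(5, 7): e=[4,0,20] → █  [on edge]
    (3,3)@(7, 7): e=[8,12,4] → █
    (4,3)@(9, 7): e=[12,24,-12] → ·
    (2,4)@(5, 9): e=[-8,-12,44] → ·
    (3,4)@(7, 9): e=[-4,0,28] → ·  [on edge]
    (4,4)@(9, 9): e=[0,12,12] → █  [on edge]
    (4,5)@(9, 11): e=[-12,0,36] → ·  [on edge]
    (7,5)@(15, 11): e=[0,36,-12] → ·  [on edge]
  covered (5 px):
    · · · · · · · · ·
    █ · · · · · · · ·
    · █ · · · · · · ·
    · · █ █ · · · · ·
    · · · · █ · · · ·
    · · · · · · · · ·

Result: [[0,1],[1,2],[2,3],[3,3],[4,4]]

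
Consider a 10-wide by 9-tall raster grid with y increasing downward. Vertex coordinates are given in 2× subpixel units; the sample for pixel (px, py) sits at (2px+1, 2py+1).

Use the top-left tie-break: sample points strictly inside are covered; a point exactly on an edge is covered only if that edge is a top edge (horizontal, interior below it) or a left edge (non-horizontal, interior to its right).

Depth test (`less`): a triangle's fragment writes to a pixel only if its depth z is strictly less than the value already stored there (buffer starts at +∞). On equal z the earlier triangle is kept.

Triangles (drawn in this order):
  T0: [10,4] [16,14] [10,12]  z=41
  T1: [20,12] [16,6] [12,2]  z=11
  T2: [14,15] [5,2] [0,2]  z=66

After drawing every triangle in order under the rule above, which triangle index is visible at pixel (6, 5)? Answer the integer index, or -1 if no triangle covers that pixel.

T0:
  2·area = 48
  edge (10, 4)→(16, 14): d=(6,10) right/bottom  bias=-1
  edge (16, 14)→(10, 12): d=(-6,-2) top-left  bias=+0
  edge (10, 12)→(10, 4): d=(0,-8) top-left  bias=+0
    (5,3)@(11, 7): e=[8,32,8] → #
    (6,3)@(13, 7): e=[-12,36,24] → ·
    (0,4)@(1, 9): e=[120,0,-72] → ·  [on edge]
    (5,4)@(11, 9): e=[20,20,8] → #
    (6,4)@(13, 9): e=[0,24,24] → ·  [on edge]
    (3,5)@(7, 11): e=[72,0,-24] → ·  [on edge]
    (5,5)@(11, 11): e=[32,8,8] → #
    (6,5)@(13, 11): e=[12,12,24] → #
    (7,5)@(15, 11): e=[-8,16,40] → ·
    (5,6)@(11, 13): e=[44,-4,8] → ·
    (6,6)@(13, 13): e=[24,0,24] → #  [on edge]
    (7,6)@(15, 13): e=[4,4,40] → #
    (9,7)@(19, 15): e=[-24,0,72] → ·  [on edge]
  covered (6 px):
    · · · · · · · · · ·
    · · · · · · · · · ·
    · · · · · · · · · ·
    · · · · · # · · · ·
    · · · · · # · · · ·
    · · · · · # # · · ·
    · · · · · · # # · ·
    · · · · · · · · · ·
    · · · · · · · · · ·
T1:
  2·area = 8  (B↔C swapped to make it positive)
  edge (20, 12)→(12, 2): d=(-8,-10) top-left  bias=+0
  edge (12, 2)→(16, 6): d=(4,4) right/bottom  bias=-1
  edge (16, 6)→(20, 12): d=(4,6) right/bottom  bias=-1
    (5,0)@(11, 1): e=[-2,0,10] → ·  [on edge]
    (6,1)@(13, 3): e=[2,0,6] → ·  [on edge]
    (7,2)@(15, 5): e=[6,0,2] → ·  [on edge]
    (8,3)@(17, 7): e=[10,0,-2] → ·  [on edge]
    (9,4)@(19, 9): e=[14,0,-6] → ·  [on edge]
  covered (0 px):
    · · · · · · · · · ·
    · · · · · · · · · ·
    · · · · · · · · · ·
    · · · · · · · · · ·
    · · · · · · · · · ·
    · · · · · · · · · ·
    · · · · · · · · · ·
    · · · · · · · · · ·
    · · · · · · · · · ·
T2:
  2·area = 65  (B↔C swapped to make it positive)
  edge (14, 15)→(0, 2): d=(-14,-13) top-left  bias=+0
  edge (0, 2)→(5, 2): d=(5,0) top-left  bias=+0
  edge (5, 2)→(14, 15): d=(9,13) right/bottom  bias=-1
    (1,1)@(3, 3): e=[25,5,35] → #
    (2,1)@(5, 3): e=[51,5,9] → #
    (3,1)@(7, 3): e=[77,5,-17] → ·
    (1,2)@(3, 5): e=[-3,15,53] → ·
    (2,2)@(5, 5): e=[23,15,27] → #
    (3,2)@(7, 5): e=[49,15,1] → #
    (4,2)@(9, 5): e=[75,15,-25] → ·
    (2,3)@(5, 7): e=[-5,25,45] → ·
    (3,3)@(7, 7): e=[21,25,19] → #
    (4,3)@(9, 7): e=[47,25,-7] → ·
    (3,4)@(7, 9): e=[-7,35,37] → ·
    (4,4)@(9, 9): e=[19,35,11] → #
  covered (7 px):
    · · · · · · · · · ·
    · # # · · · · · · ·
    · · # # · · · · · ·
    · · · # · · · · · ·
    · · · · # · · · · ·
    · · · · · # · · · ·
    · · · · · · · · · ·
    · · · · · · · · · ·
    · · · · · · · · · ·

Z-buffer (winner per pixel, '.' = empty):
  . . . . . . . . . .
  . 2 2 . . . . . . .
  . . 2 2 . . . . . .
  . . . 2 . 0 . . . .
  . . . . 2 0 . . . .
  . . . . . 0 0 . . .
  . . . . . . 0 0 . .
  . . . . . . . . . .
  . . . . . . . . . .

Result: 0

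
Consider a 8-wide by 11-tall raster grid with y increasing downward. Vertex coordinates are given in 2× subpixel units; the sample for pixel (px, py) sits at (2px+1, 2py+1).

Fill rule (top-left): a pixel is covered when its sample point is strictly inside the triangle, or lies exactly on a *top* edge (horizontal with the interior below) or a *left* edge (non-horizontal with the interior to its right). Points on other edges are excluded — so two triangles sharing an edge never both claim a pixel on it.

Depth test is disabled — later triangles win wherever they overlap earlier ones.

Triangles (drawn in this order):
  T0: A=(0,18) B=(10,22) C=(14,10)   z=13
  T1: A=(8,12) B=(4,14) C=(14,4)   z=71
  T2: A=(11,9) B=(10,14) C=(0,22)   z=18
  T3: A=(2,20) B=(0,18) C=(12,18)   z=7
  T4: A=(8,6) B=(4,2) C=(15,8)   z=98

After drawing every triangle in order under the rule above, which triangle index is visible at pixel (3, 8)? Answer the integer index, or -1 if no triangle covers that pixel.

T0:
  2·area = 136  (B↔C swapped to make it positive)
  edge (0, 18)→(14, 10): d=(14,-8) top-left  bias=+0
  edge (14, 10)→(10, 22): d=(-4,12) right/bottom  bias=-1
  edge (10, 22)→(0, 18): d=(-10,-4) top-left  bias=+0
    (7,3)@(15, 7): e=[-34,0,170] → .  [on edge]
    (6,5)@(13, 11): e=[6,8,122] → X
    (7,5)@(15, 11): e=[22,-16,130] → .
    (4,6)@(9, 13): e=[2,48,86] → X
    (5,6)@(11, 13): e=[18,24,94] → X
    (6,6)@(13, 13): e=[34,0,102] → .  [on edge]
    (3,7)@(7, 15): e=[14,64,58] → X
    (6,7)@(13, 15): e=[62,-8,82] → .
    (1,8)@(3, 17): e=[10,104,22] → X
    (2,8)@(5, 17): e=[26,80,30] → X
    (6,8)@(13, 17): e=[90,-16,62] → .
    (1,9)@(3, 19): e=[38,96,2] → X
    (5,9)@(11, 19): e=[102,0,34] → .  [on edge]
  covered (16 px):
    . . . . . . . .
    . . . . . . . .
    . . . . . . . .
    . . . . . . . .
    . . . . . . . .
    . . . . . . X .
    . . . . X X . .
    . . . X X X . .
    . X X X X X . .
    . X X X X . . .
    . . . . X . . .
T1:
  2·area = 20
  edge (8, 12)→(4, 14): d=(-4,2) right/bottom  bias=-1
  edge (4, 14)→(14, 4): d=(10,-10) top-left  bias=+0
  edge (14, 4)→(8, 12): d=(-6,8) right/bottom  bias=-1
    (7,1)@(15, 3): e=[22,0,-2] → .  [on edge]
    (6,2)@(13, 5): e=[18,0,2] → X  [on edge]
    (7,2)@(15, 5): e=[14,20,-14] → .
    (5,3)@(11, 7): e=[14,0,6] → X  [on edge]
    (6,3)@(13, 7): e=[10,20,-10] → .
    (4,4)@(9, 9): e=[10,0,10] → X  [on edge]
    (5,4)@(11, 9): e=[6,20,-6] → .
    (3,5)@(7, 11): e=[6,0,14] → X  [on edge]
    (4,5)@(9, 11): e=[2,20,-2] → .
    (2,6)@(5, 13): e=[2,0,18] → X  [on edge]
    (3,6)@(7, 13): e=[-2,20,2] → .
    (1,7)@(3, 15): e=[-2,0,22] → .  [on edge]
    (0,8)@(1, 17): e=[-6,0,26] → .  [on edge]
  covered (5 px):
    . . . . . . . .
    . . . . . . . .
    . . . . . . X .
    . . . . . X . .
    . . . . X . . .
    . . . X . . . .
    . . X . . . . .
    . . . . . . . .
    . . . . . . . .
    . . . . . . . .
    . . . . . . . .
T2:
  2·area = 42
  edge (11, 9)→(10, 14): d=(-1,5) right/bottom  bias=-1
  edge (10, 14)→(0, 22): d=(-10,8) right/bottom  bias=-1
  edge (0, 22)→(11, 9): d=(11,-13) top-left  bias=+0
    (5,4)@(11, 9): e=[0,42,0] → .  [on edge]
    (4,6)@(9, 13): e=[6,18,18] → X
    (5,6)@(11, 13): e=[-4,2,44] → .
    (3,7)@(7, 15): e=[14,14,14] → X
    (4,7)@(9, 15): e=[4,-2,40] → .
    (2,8)@(5, 17): e=[22,10,10] → X
    (3,8)@(7, 17): e=[12,-6,36] → .
    (1,9)@(3, 19): e=[30,6,6] → X
    (2,9)@(5, 19): e=[20,-10,32] → .
    (4,9)@(9, 19): e=[0,-42,84] → .  [on edge]
    (0,10)@(1, 21): e=[38,2,2] → X
    (1,10)@(3, 21): e=[28,-14,28] → .
  covered (5 px):
    . . . . . . . .
    . . . . . . . .
    . . . . . . . .
    . . . . . . . .
    . . . . . . . .
    . . . . . . . .
    . . . . X . . .
    . . . X . . . .
    . . X . . . . .
    . X . . . . . .
    X . . . . . . .
T3:
  2·area = 24
  edge (2, 20)→(0, 18): d=(-2,-2) top-left  bias=+0
  edge (0, 18)→(12, 18): d=(12,0) top-left  bias=+0
  edge (12, 18)→(2, 20): d=(-10,2) right/bottom  bias=-1
    (0,9)@(1, 19): e=[0,12,12] → X  [on edge]
    (1,9)@(3, 19): e=[4,12,8] → X
    (2,9)@(5, 19): e=[8,12,4] → X
    (3,9)@(7, 19): e=[12,12,0] → .  [on edge]
    (0,10)@(1, 21): e=[-4,36,-8] → .
    (1,10)@(3, 21): e=[0,36,-12] → .  [on edge]
    (2,10)@(5, 21): e=[4,36,-16] → .
  covered (3 px):
    . . . . . . . .
    . . . . . . . .
    . . . . . . . .
    . . . . . . . .
    . . . . . . . .
    . . . . . . . .
    . . . . . . . .
    . . . . . . . .
    . . . . . . . .
    X X X . . . . .
    . . . . . . . .
T4:
  2·area = 20
  edge (8, 6)→(4, 2): d=(-4,-4) top-left  bias=+0
  edge (4, 2)→(15, 8): d=(11,6) right/bottom  bias=-1
  edge (15, 8)→(8, 6): d=(-7,-2) top-left  bias=+0
    (1,0)@(3, 1): e=[0,-5,25] → .  [on edge]
    (2,1)@(5, 3): e=[0,5,15] → X  [on edge]
    (3,1)@(7, 3): e=[8,-7,19] → .
    (2,2)@(5, 5): e=[-8,27,1] → .
    (3,2)@(7, 5): e=[0,15,5] → X  [on edge]
    (4,2)@(9, 5): e=[8,3,9] → X
    (5,2)@(11, 5): e=[16,-9,13] → .
    (3,3)@(7, 7): e=[-8,37,-9] → .
    (4,3)@(9, 7): e=[0,25,-5] → .  [on edge]
    (6,3)@(13, 7): e=[16,1,3] → X
    (7,3)@(15, 7): e=[24,-11,7] → .
    (5,4)@(11, 9): e=[0,35,-15] → .  [on edge]
    (6,5)@(13, 11): e=[0,45,-25] → .  [on edge]
    (7,6)@(15, 13): e=[0,55,-35] → .  [on edge]
  covered (4 px):
    . . . . . . . .
    . . X . . . . .
    . . . X X . . .
    . . . . . . X .
    . . . . . . . .
    . . . . . . . .
    . . . . . . . .
    . . . . . . . .
    . . . . . . . .
    . . . . . . . .
    . . . . . . . .

Z-buffer (winner per pixel, '.' = empty):
  . . . . . . . .
  . . 4 . . . . .
  . . . 4 4 . 1 .
  . . . . . 1 4 .
  . . . . 1 . . .
  . . . 1 . . 0 .
  . . 1 . 2 0 . .
  . . . 2 0 0 . .
  . 0 2 0 0 0 . .
  3 3 3 0 0 . . .
  2 . . . 0 . . .

Answer: 0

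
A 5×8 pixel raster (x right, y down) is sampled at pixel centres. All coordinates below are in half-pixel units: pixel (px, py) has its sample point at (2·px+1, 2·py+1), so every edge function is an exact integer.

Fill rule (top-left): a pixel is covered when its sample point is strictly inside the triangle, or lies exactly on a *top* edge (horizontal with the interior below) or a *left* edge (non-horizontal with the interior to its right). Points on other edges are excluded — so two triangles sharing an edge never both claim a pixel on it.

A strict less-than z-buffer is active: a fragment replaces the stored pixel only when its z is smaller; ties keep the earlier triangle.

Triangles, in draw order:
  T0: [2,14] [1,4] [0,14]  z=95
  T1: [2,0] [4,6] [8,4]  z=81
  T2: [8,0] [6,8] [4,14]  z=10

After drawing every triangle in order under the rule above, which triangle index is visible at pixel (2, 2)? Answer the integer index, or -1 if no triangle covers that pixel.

T0:
  2·area = 20  (B↔C swapped to make it positive)
  edge (2, 14)→(0, 14): d=(-2,0) right/bottom  bias=-1
  edge (0, 14)→(1, 4): d=(1,-10) top-left  bias=+0
  edge (1, 4)→(2, 14): d=(1,10) right/bottom  bias=-1
    (0,2)@(1, 5): e=[18,1,1] → X
    (1,2)@(3, 5): e=[18,21,-19] → .
    (0,3)@(1, 7): e=[14,3,3] → X
    (1,3)@(3, 7): e=[14,23,-17] → .
    (0,4)@(1, 9): e=[10,5,5] → X
    (1,4)@(3, 9): e=[10,25,-15] → .
    (0,5)@(1, 11): e=[6,7,7] → X
    (1,5)@(3, 11): e=[6,27,-13] → .
    (0,6)@(1, 13): e=[2,9,9] → X
    (1,6)@(3, 13): e=[2,29,-11] → .
    (0,7)@(1, 15): e=[-2,11,11] → .
  covered (5 px):
    . . . . .
    . . . . .
    X . . . .
    X . . . .
    X . . . .
    X . . . .
    X . . . .
    . . . . .
T1:
  2·area = 28  (B↔C swapped to make it positive)
  edge (2, 0)→(8, 4): d=(6,4) right/bottom  bias=-1
  edge (8, 4)→(4, 6): d=(-4,2) right/bottom  bias=-1
  edge (4, 6)→(2, 0): d=(-2,-6) top-left  bias=+0
    (1,0)@(3, 1): e=[2,22,4] → X
    (2,0)@(5, 1): e=[-6,18,16] → .
    (1,1)@(3, 3): e=[14,14,0] → X  [on edge]
    (2,1)@(5, 3): e=[6,10,12] → X
    (3,1)@(7, 3): e=[-2,6,24] → .
    (1,2)@(3, 5): e=[26,6,-4] → .
    (2,2)@(5, 5): e=[18,2,8] → X
    (3,2)@(7, 5): e=[10,-2,20] → .
    (2,3)@(5, 7): e=[30,-6,4] → .
    (2,4)@(5, 9): e=[42,-14,0] → .  [on edge]
    (3,7)@(7, 15): e=[70,-42,0] → .  [on edge]
  covered (4 px):
    . X . . .
    . X X . .
    . . X . .
    . . . . .
    . . . . .
    . . . . .
    . . . . .
    . . . . .
T2:
  2·area = 4
  edge (8, 0)→(6, 8): d=(-2,8) right/bottom  bias=-1
  edge (6, 8)→(4, 14): d=(-2,6) right/bottom  bias=-1
  edge (4, 14)→(8, 0): d=(4,-14) top-left  bias=+0
    (3,2)@(7, 5): e=[-2,0,6] → .  [on edge]
    (2,5)@(5, 11): e=[2,0,2] → .  [on edge]
  covered (0 px):
    . . . . .
    . . . . .
    . . . . .
    . . . . .
    . . . . .
    . . . . .
    . . . . .
    . . . . .

Z-buffer (winner per pixel, '.' = empty):
  . 1 . . .
  . 1 1 . .
  0 . 1 . .
  0 . . . .
  0 . . . .
  0 . . . .
  0 . . . .
  . . . . .

Result: 1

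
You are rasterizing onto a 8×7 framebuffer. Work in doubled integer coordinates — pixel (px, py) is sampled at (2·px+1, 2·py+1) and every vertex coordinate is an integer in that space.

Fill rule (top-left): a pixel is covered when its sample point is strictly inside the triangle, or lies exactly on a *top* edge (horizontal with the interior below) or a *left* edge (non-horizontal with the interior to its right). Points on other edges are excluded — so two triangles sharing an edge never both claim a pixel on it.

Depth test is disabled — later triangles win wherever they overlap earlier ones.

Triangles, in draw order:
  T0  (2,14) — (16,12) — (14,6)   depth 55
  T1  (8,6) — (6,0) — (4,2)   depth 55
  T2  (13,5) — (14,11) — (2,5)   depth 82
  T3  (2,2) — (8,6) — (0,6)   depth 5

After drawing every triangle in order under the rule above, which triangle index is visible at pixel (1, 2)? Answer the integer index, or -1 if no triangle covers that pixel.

T0:
  2·area = 88  (B↔C swapped to make it positive)
  edge (2, 14)→(14, 6): d=(12,-8) top-left  bias=+0
  edge (14, 6)→(16, 12): d=(2,6) right/bottom  bias=-1
  edge (16, 12)→(2, 14): d=(-14,2) right/bottom  bias=-1
    (6,1)@(13, 3): e=[-44,0,132] → .  [on edge]
    (6,3)@(13, 7): e=[4,8,76] → X
    (7,3)@(15, 7): e=[20,-4,72] → .
    (5,4)@(11, 9): e=[12,24,52] → X
    (7,4)@(15, 9): e=[44,0,44] → .  [on edge]
    (3,5)@(7, 11): e=[4,52,32] → X
    (4,5)@(9, 11): e=[20,40,28] → X
    (7,5)@(15, 11): e=[68,4,16] → X
    (2,6)@(5, 13): e=[12,68,8] → X
    (4,6)@(9, 13): e=[44,44,0] → .  [on edge]
    (5,6)@(11, 13): e=[60,32,-4] → .
    (6,6)@(13, 13): e=[76,20,-8] → .
  covered (10 px):
    . . . . . . . .
    . . . . . . . .
    . . . . . . . .
    . . . . . . X .
    . . . . . X X .
    . . . X X X X X
    . . X X . . . .
T1:
  2·area = 16  (B↔C swapped to make it positive)
  edge (8, 6)→(4, 2): d=(-4,-4) top-left  bias=+0
  edge (4, 2)→(6, 0): d=(2,-2) top-left  bias=+0
  edge (6, 0)→(8, 6): d=(2,6) right/bottom  bias=-1
    (1,0)@(3, 1): e=[0,-4,20] → .  [on edge]
    (2,0)@(5, 1): e=[8,0,8] → X  [on edge]
    (3,0)@(7, 1): e=[16,4,-4] → .
    (1,1)@(3, 3): e=[-8,0,24] → .  [on edge]
    (2,1)@(5, 3): e=[0,4,12] → X  [on edge]
    (3,1)@(7, 3): e=[8,8,0] → .  [on edge]
    (0,2)@(1, 5): e=[-24,0,40] → .  [on edge]
    (2,2)@(5, 5): e=[-8,8,16] → .
    (3,2)@(7, 5): e=[0,12,4] → X  [on edge]
    (4,2)@(9, 5): e=[8,16,-8] → .
    (3,3)@(7, 7): e=[-8,16,8] → .
    (4,3)@(9, 7): e=[0,20,-4] → .  [on edge]
    (4,4)@(9, 9): e=[-8,24,0] → .  [on edge]
    (5,4)@(11, 9): e=[0,28,-12] → .  [on edge]
    (6,5)@(13, 11): e=[0,36,-20] → .  [on edge]
    (7,6)@(15, 13): e=[0,44,-28] → .  [on edge]
  covered (3 px):
    . . X . . . . .
    . . X . . . . .
    . . . X . . . .
    . . . . . . . .
    . . . . . . . .
    . . . . . . . .
    . . . . . . . .
T2:
  2·area = 66
  edge (13, 5)→(14, 11): d=(1,6) right/bottom  bias=-1
  edge (14, 11)→(2, 5): d=(-12,-6) top-left  bias=+0
  edge (2, 5)→(13, 5): d=(11,0) top-left  bias=+0
    (0,2)@(1, 5): e=[72,-6,0] → .  [on edge]
    (1,2)@(3, 5): e=[60,6,0] → X  [on edge]
    (2,2)@(5, 5): e=[48,18,0] → X  [on edge]
    (3,2)@(7, 5): e=[36,30,0] → X  [on edge]
    (4,2)@(9, 5): e=[24,42,0] → X  [on edge]
    (5,2)@(11, 5): e=[12,54,0] → X  [on edge]
    (6,2)@(13, 5): e=[0,66,0] → .  [on edge]
    (7,2)@(15, 5): e=[-12,78,0] → .  [on edge]
    (1,3)@(3, 7): e=[62,-18,22] → .
    (2,3)@(5, 7): e=[50,-6,22] → .
    (3,3)@(7, 7): e=[38,6,22] → X
    (6,3)@(13, 7): e=[2,42,22] → X
  covered (11 px):
    . . . . . . . .
    . . . . . . . .
    . X X X X X . .
    . . . X X X X .
    . . . . . X X .
    . . . . . . . .
    . . . . . . . .
T3:
  2·area = 32
  edge (2, 2)→(8, 6): d=(6,4) right/bottom  bias=-1
  edge (8, 6)→(0, 6): d=(-8,0) right/bottom  bias=-1
  edge (0, 6)→(2, 2): d=(2,-4) top-left  bias=+0
    (1,1)@(3, 3): e=[2,24,6] → X
    (2,1)@(5, 3): e=[-6,24,14] → .
    (0,2)@(1, 5): e=[22,8,2] → X
    (2,2)@(5, 5): e=[6,8,18] → X
    (3,2)@(7, 5): e=[-2,8,26] → .
    (0,3)@(1, 7): e=[34,-8,6] → .
    (1,3)@(3, 7): e=[26,-8,14] → .
    (2,3)@(5, 7): e=[18,-8,22] → .
  covered (4 px):
    . . . . . . . .
    . X . . . . . .
    X X X . . . . .
    . . . . . . . .
    . . . . . . . .
    . . . . . . . .
    . . . . . . . .

Z-buffer (winner per pixel, '.' = empty):
  . . 1 . . . . .
  . 3 1 . . . . .
  3 3 3 2 2 2 . .
  . . . 2 2 2 2 .
  . . . . . 2 2 .
  . . . 0 0 0 0 0
  . . 0 0 . . . .

Answer: 3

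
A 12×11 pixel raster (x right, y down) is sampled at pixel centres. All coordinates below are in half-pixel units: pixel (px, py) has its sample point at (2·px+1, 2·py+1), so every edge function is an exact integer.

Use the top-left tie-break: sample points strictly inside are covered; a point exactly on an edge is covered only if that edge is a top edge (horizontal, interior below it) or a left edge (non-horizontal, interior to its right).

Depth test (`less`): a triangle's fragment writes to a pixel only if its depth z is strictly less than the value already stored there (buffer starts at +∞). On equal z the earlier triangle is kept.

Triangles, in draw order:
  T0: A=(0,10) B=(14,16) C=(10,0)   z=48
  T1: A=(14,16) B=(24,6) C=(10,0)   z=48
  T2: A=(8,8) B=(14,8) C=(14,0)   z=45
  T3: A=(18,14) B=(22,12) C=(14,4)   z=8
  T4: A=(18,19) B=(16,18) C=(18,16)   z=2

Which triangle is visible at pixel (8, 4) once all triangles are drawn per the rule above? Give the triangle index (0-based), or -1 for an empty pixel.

T0:
  2·area = 200  (B↔C swapped to make it positive)
  edge (0, 10)→(10, 0): d=(10,-10) top-left  bias=+0
  edge (10, 0)→(14, 16): d=(4,16) right/bottom  bias=-1
  edge (14, 16)→(0, 10): d=(-14,-6) top-left  bias=+0
    (4,0)@(9, 1): e=[0,20,180] → #  [on edge]
    (5,0)@(11, 1): e=[20,-12,192] → ·
    (3,1)@(7, 3): e=[0,60,140] → #  [on edge]
    (5,1)@(11, 3): e=[40,-4,164] → ·
    (2,2)@(5, 5): e=[0,100,100] → #  [on edge]
    (5,2)@(11, 5): e=[60,4,136] → #
    (6,2)@(13, 5): e=[80,-28,148] → ·
    (1,3)@(3, 7): e=[0,140,60] → #  [on edge]
    (6,3)@(13, 7): e=[100,-20,120] → ·
    (0,4)@(1, 9): e=[0,180,20] → #  [on edge]
    (6,4)@(13, 9): e=[120,-12,92] → ·
    (0,5)@(1, 11): e=[20,188,-8] → ·
    (3,6)@(7, 13): e=[100,100,0] → #  [on edge]
    (10,9)@(21, 19): e=[300,-100,0] → ·  [on edge]
  covered (28 px):
    · · · · # · · · · · · ·
    · · · # # · · · · · · ·
    · · # # # # · · · · · ·
    · # # # # # · · · · · ·
    # # # # # # · · · · · ·
    · # # # # # · · · · · ·
    · · · # # # # · · · · ·
    · · · · · · # · · · · ·
    · · · · · · · · · · · ·
    · · · · · · · · · · · ·
    · · · · · · · · · · · ·
T1:
  2·area = 200  (B↔C swapped to make it positive)
  edge (14, 16)→(10, 0): d=(-4,-16) top-left  bias=+0
  edge (10, 0)→(24, 6): d=(14,6) right/bottom  bias=-1
  edge (24, 6)→(14, 16): d=(-10,10) right/bottom  bias=-1
    (5,0)@(11, 1): e=[12,8,180] → #
    (6,0)@(13, 1): e=[44,-4,160] → ·
    (5,1)@(11, 3): e=[4,36,160] → #
    (6,1)@(13, 3): e=[36,24,140] → #
    (7,1)@(15, 3): e=[68,12,120] → #
    (8,1)@(17, 3): e=[100,0,100] → ·  [on edge]
    (5,2)@(11, 5): e=[-4,64,140] → ·
    (6,2)@(13, 5): e=[28,52,120] → #
    (8,2)@(17, 5): e=[92,28,80] → #
    (9,2)@(19, 5): e=[124,16,60] → #
    (10,2)@(21, 5): e=[156,4,40] → #
    (11,2)@(23, 5): e=[188,-8,20] → ·
    (11,3)@(23, 7): e=[180,20,0] → ·  [on edge]
    (10,4)@(21, 9): e=[140,60,0] → ·  [on edge]
    (9,5)@(19, 11): e=[100,100,0] → ·  [on edge]
    (8,6)@(17, 13): e=[60,140,0] → ·  [on edge]
    (7,7)@(15, 15): e=[20,180,0] → ·  [on edge]
    (6,8)@(13, 17): e=[-20,220,0] → ·  [on edge]
    (5,9)@(11, 19): e=[-60,260,0] → ·  [on edge]
    (4,10)@(9, 21): e=[-100,300,0] → ·  [on edge]
  covered (22 px):
    · · · · · # · · · · · ·
    · · · · · # # # · · · ·
    · · · · · · # # # # # ·
    · · · · · · # # # # # ·
    · · · · · · # # # # · ·
    · · · · · · # # # · · ·
    · · · · · · · # · · · ·
    · · · · · · · · · · · ·
    · · · · · · · · · · · ·
    · · · · · · · · · · · ·
    · · · · · · · · · · · ·
T2:
  2·area = 48  (B↔C swapped to make it positive)
  edge (8, 8)→(14, 0): d=(6,-8) top-left  bias=+0
  edge (14, 0)→(14, 8): d=(0,8) right/bottom  bias=-1
  edge (14, 8)→(8, 8): d=(-6,0) right/bottom  bias=-1
    (6,1)@(13, 3): e=[10,8,30] → #
    (7,1)@(15, 3): e=[26,-8,30] → ·
    (5,2)@(11, 5): e=[6,24,18] → #
    (7,2)@(15, 5): e=[38,-8,18] → ·
    (4,3)@(9, 7): e=[2,40,6] → #
    (7,3)@(15, 7): e=[50,-8,6] → ·
    (4,4)@(9, 9): e=[14,40,-6] → ·
    (5,4)@(11, 9): e=[30,24,-6] → ·
    (6,4)@(13, 9): e=[46,8,-6] → ·
  covered (6 px):
    · · · · · · · · · · · ·
    · · · · · · # · · · · ·
    · · · · · # # · · · · ·
    · · · · # # # · · · · ·
    · · · · · · · · · · · ·
    · · · · · · · · · · · ·
    · · · · · · · · · · · ·
    · · · · · · · · · · · ·
    · · · · · · · · · · · ·
    · · · · · · · · · · · ·
    · · · · · · · · · · · ·
T3:
  2·area = 48  (B↔C swapped to make it positive)
  edge (18, 14)→(14, 4): d=(-4,-10) top-left  bias=+0
  edge (14, 4)→(22, 12): d=(8,8) right/bottom  bias=-1
  edge (22, 12)→(18, 14): d=(-4,2) right/bottom  bias=-1
    (5,0)@(11, 1): e=[-18,0,66] → ·  [on edge]
    (6,1)@(13, 3): e=[-6,0,54] → ·  [on edge]
    (7,2)@(15, 5): e=[6,0,42] → ·  [on edge]
    (8,3)@(17, 7): e=[18,0,30] → ·  [on edge]
    (8,4)@(17, 9): e=[10,16,22] → #
    (9,4)@(19, 9): e=[30,0,18] → ·  [on edge]
    (8,5)@(17, 11): e=[2,32,14] → #
    (9,5)@(19, 11): e=[22,16,10] → #
    (10,5)@(21, 11): e=[42,0,6] → ·  [on edge]
    (8,6)@(17, 13): e=[-6,48,6] → ·
    (9,6)@(19, 13): e=[14,32,2] → #
    (10,6)@(21, 13): e=[34,16,-2] → ·
    (11,6)@(23, 13): e=[54,0,-6] → ·  [on edge]
  covered (4 px):
    · · · · · · · · · · · ·
    · · · · · · · · · · · ·
    · · · · · · · · · · · ·
    · · · · · · · · · · · ·
    · · · · · · · · # · · ·
    · · · · · · · · # # · ·
    · · · · · · · · · # · ·
    · · · · · · · · · · · ·
    · · · · · · · · · · · ·
    · · · · · · · · · · · ·
    · · · · · · · · · · · ·
T4:
  2·area = 6
  edge (18, 19)→(16, 18): d=(-2,-1) top-left  bias=+0
  edge (16, 18)→(18, 16): d=(2,-2) top-left  bias=+0
  edge (18, 16)→(18, 19): d=(0,3) right/bottom  bias=-1
    (11,5)@(23, 11): e=[21,0,-15] → ·  [on edge]
    (10,6)@(21, 13): e=[15,0,-9] → ·  [on edge]
    (9,7)@(19, 15): e=[9,0,-3] → ·  [on edge]
    (8,8)@(17, 17): e=[3,0,3] → #  [on edge]
    (9,8)@(19, 17): e=[5,4,-3] → ·
    (7,9)@(15, 19): e=[-3,0,9] → ·  [on edge]
    (8,9)@(17, 19): e=[-1,4,3] → ·
    (6,10)@(13, 21): e=[-9,0,15] → ·  [on edge]
  covered (1 px):
    · · · · · · · · · · · ·
    · · · · · · · · · · · ·
    · · · · · · · · · · · ·
    · · · · · · · · · · · ·
    · · · · · · · · · · · ·
    · · · · · · · · · · · ·
    · · · · · · · · · · · ·
    · · · · · · · · · · · ·
    · · · · · · · · # · · ·
    · · · · · · · · · · · ·
    · · · · · · · · · · · ·

Z-buffer (winner per pixel, '.' = empty):
  . . . . 0 1 . . . . . .
  . . . 0 0 1 2 1 . . . .
  . . 0 0 0 2 2 1 1 1 1 .
  . 0 0 0 2 2 2 1 1 1 1 .
  0 0 0 0 0 0 1 1 3 1 . .
  . 0 0 0 0 0 1 1 3 3 . .
  . . . 0 0 0 0 1 . 3 . .
  . . . . . . 0 . . . . .
  . . . . . . . . 4 . . .
  . . . . . . . . . . . .
  . . . . . . . . . . . .

Answer: 3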